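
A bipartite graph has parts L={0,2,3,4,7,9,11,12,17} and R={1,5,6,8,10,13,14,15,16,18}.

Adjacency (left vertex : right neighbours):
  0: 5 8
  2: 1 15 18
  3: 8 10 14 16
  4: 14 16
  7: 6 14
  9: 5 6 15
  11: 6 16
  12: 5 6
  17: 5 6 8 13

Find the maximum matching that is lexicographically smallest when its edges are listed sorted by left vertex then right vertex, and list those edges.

|M| = 9 (so the lex-smallest maximum matching has 9 edges)
process left vertices in ascending order; for each, take the smallest-labelled available neighbour that still permits 9 edges overall, or leave it unmatched if none does
lex-smallest matching: {0-8, 2-1, 3-10, 4-14, 7-6, 9-15, 11-16, 12-5, 17-13}

Lex-smallest maximum matching: {(0,8), (2,1), (3,10), (4,14), (7,6), (9,15), (11,16), (12,5), (17,13)}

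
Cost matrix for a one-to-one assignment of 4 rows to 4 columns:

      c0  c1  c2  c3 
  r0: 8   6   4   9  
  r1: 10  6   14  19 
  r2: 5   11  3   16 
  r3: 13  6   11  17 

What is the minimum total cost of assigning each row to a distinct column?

optimal assignment: row0→col3 (cost 9), row1→col0 (cost 10), row2→col2 (cost 3), row3→col1 (cost 6)
total = 9 + 10 + 3 + 6 = 28

Minimum assignment cost: 28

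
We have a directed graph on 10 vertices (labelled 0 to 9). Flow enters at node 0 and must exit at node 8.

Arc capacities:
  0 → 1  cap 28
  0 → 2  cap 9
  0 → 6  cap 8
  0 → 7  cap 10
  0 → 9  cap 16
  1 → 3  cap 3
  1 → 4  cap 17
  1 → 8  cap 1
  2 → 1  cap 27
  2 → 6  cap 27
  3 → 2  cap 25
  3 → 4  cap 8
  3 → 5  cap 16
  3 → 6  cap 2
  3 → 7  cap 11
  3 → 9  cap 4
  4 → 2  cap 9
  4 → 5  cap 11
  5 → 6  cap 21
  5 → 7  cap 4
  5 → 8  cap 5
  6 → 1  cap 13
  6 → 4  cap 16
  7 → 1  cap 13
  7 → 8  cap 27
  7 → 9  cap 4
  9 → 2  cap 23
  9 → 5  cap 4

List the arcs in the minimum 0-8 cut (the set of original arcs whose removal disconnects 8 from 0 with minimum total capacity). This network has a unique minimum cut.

Min-cut arcs: {(0,7), (1,3), (1,8), (5,7), (5,8)} (total capacity 23)

augment #1: 0→1→8 push 1
augment #2: 0→7→8 push 10
augment #3: 0→9→5→8 push 4
augment #4: 0→1→3→5→8 push 1
augment #5: 0→1→3→7→8 push 2
augment #6: 0→1→4→5→7→8 push 4
augment #7: 0→1→4→5→3→7→8 push 1
max flow = 23; residual-reachable set from 0 gives S-side
cut edges (S→T): {(0,7), (1,3), (1,8), (5,7), (5,8)} total cap 23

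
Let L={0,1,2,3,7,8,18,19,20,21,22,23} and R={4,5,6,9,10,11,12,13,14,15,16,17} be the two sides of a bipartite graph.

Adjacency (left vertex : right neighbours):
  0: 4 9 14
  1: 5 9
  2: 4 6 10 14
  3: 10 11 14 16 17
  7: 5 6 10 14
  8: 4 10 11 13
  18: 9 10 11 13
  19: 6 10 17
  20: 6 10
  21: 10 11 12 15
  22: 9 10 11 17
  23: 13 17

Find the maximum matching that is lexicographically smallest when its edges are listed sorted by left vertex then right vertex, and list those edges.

|M| = 11 (so the lex-smallest maximum matching has 11 edges)
process left vertices in ascending order; for each, take the smallest-labelled available neighbour that still permits 11 edges overall, or leave it unmatched if none does
lex-smallest matching: {0-4, 1-5, 2-6, 3-16, 7-14, 8-10, 18-9, 19-17, 21-12, 22-11, 23-13}

Lex-smallest maximum matching: {(0,4), (1,5), (2,6), (3,16), (7,14), (8,10), (18,9), (19,17), (21,12), (22,11), (23,13)}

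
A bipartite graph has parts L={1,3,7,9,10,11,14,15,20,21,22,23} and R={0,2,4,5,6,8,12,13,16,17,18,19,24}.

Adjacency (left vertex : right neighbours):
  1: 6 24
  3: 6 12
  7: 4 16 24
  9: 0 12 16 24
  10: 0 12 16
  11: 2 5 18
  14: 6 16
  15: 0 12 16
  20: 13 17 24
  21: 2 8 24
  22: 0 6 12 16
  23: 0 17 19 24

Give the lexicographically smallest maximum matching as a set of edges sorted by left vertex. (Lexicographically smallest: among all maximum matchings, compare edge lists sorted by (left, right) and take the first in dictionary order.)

Lex-smallest maximum matching: {(1,6), (3,12), (7,4), (9,24), (10,0), (11,2), (14,16), (20,13), (21,8), (23,17)}

|M| = 10 (so the lex-smallest maximum matching has 10 edges)
process left vertices in ascending order; for each, take the smallest-labelled available neighbour that still permits 10 edges overall, or leave it unmatched if none does
lex-smallest matching: {1-6, 3-12, 7-4, 9-24, 10-0, 11-2, 14-16, 20-13, 21-8, 23-17}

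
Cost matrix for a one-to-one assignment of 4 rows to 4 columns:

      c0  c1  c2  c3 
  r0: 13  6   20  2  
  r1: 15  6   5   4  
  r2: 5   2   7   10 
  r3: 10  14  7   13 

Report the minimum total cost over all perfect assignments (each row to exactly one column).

optimal assignment: row0→col3 (cost 2), row1→col2 (cost 5), row2→col1 (cost 2), row3→col0 (cost 10)
total = 2 + 5 + 2 + 10 = 19

Minimum assignment cost: 19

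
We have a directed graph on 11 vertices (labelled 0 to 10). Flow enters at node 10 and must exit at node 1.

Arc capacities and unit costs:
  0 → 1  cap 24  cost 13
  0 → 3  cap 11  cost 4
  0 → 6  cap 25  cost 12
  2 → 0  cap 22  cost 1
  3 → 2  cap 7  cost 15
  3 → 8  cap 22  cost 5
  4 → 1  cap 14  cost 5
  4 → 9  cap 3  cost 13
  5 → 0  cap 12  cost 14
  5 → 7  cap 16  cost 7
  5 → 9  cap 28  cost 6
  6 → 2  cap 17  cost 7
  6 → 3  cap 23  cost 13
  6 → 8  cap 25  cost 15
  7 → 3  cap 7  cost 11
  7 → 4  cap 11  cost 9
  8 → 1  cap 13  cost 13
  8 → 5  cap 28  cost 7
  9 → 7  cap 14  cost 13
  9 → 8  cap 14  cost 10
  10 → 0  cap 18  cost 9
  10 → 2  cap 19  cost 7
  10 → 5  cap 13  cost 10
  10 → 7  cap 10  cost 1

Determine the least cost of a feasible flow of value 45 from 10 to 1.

shortest-cost path #1: 10→7→4→1 push 10 @ unit cost 15 (adds 150)
shortest-cost path #2: 10→2→0→1 push 19 @ unit cost 21 (adds 399)
shortest-cost path #3: 10→0→1 push 5 @ unit cost 22 (adds 110)
shortest-cost path #4: 10→0→3→8→1 push 11 @ unit cost 31 (adds 341)
total cost = 1000

Minimum cost for 45 units: 1000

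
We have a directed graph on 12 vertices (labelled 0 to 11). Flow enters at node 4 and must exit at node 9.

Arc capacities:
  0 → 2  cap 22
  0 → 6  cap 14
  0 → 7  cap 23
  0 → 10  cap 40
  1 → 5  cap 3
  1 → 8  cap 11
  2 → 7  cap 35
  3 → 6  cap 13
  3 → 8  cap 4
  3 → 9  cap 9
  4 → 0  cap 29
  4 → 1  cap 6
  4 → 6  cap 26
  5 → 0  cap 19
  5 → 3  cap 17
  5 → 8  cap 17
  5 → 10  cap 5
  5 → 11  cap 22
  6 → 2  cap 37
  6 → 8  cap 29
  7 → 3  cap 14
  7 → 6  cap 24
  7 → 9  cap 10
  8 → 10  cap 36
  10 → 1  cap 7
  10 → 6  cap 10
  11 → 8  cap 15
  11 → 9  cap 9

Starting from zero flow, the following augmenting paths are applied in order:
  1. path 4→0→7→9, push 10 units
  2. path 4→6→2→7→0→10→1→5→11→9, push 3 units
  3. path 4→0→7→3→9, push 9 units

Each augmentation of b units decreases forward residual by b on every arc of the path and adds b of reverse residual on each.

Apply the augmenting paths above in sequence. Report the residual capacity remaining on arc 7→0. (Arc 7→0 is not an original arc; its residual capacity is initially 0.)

after path 1 (4→0→7→9, push 10): res(7,0)=10
after path 2 (4→6→2→7→0→10→1→5→11→9, push 3): res(7,0)=7
after path 3 (4→0→7→3→9, push 9): res(7,0)=16

Residual capacity of (7,0): 16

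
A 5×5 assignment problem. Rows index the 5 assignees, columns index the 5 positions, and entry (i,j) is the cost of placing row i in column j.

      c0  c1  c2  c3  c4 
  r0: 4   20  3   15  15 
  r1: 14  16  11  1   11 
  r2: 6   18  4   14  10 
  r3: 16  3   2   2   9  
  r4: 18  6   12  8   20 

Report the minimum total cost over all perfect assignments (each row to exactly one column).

Minimum assignment cost: 23

optimal assignment: row0→col0 (cost 4), row1→col3 (cost 1), row2→col4 (cost 10), row3→col2 (cost 2), row4→col1 (cost 6)
total = 4 + 1 + 10 + 2 + 6 = 23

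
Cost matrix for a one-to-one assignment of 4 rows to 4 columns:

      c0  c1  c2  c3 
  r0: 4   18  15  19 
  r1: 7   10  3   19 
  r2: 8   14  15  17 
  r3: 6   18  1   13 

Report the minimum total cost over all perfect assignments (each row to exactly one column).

Minimum assignment cost: 32

optimal assignment: row0→col0 (cost 4), row1→col1 (cost 10), row2→col3 (cost 17), row3→col2 (cost 1)
total = 4 + 10 + 17 + 1 = 32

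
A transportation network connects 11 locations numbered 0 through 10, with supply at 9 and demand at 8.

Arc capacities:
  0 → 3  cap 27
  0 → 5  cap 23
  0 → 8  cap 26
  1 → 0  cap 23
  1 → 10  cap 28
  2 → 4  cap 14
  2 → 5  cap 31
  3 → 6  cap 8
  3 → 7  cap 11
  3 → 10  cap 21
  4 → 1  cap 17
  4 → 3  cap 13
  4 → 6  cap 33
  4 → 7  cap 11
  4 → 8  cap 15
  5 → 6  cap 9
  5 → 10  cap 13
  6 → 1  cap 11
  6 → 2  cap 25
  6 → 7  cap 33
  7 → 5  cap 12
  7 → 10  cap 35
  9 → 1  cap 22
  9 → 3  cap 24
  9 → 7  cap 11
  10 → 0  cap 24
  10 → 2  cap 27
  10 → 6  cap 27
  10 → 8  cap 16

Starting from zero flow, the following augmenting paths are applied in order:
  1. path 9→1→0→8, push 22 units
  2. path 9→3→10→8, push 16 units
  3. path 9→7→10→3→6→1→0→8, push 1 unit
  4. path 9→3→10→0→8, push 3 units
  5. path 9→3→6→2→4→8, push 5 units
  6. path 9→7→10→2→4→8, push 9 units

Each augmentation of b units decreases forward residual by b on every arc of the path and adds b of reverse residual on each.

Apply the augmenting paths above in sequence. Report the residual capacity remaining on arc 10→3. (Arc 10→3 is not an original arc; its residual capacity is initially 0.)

after path 1 (9→1→0→8, push 22): res(10,3)=0
after path 2 (9→3→10→8, push 16): res(10,3)=16
after path 3 (9→7→10→3→6→1→0→8, push 1): res(10,3)=15
after path 4 (9→3→10→0→8, push 3): res(10,3)=18
after path 5 (9→3→6→2→4→8, push 5): res(10,3)=18
after path 6 (9→7→10→2→4→8, push 9): res(10,3)=18

Residual capacity of (10,3): 18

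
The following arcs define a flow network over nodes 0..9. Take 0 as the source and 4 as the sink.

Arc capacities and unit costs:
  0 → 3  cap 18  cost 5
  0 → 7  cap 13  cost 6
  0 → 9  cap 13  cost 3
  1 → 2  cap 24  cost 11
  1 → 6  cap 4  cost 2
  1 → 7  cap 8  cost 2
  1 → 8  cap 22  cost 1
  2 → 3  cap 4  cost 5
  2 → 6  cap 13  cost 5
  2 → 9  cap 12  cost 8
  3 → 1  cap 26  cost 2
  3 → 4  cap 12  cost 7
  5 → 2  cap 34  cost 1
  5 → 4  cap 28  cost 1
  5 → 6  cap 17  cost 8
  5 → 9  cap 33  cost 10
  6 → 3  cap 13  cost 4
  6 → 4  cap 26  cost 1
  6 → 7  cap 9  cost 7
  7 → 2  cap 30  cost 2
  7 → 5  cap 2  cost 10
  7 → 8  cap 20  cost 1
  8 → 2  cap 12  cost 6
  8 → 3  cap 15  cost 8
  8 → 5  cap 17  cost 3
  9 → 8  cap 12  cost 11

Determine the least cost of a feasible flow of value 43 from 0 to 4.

Minimum cost for 43 units: 597

shortest-cost path #1: 0→3→1→6→4 push 4 @ unit cost 10 (adds 40)
shortest-cost path #2: 0→7→8→5→4 push 13 @ unit cost 11 (adds 143)
shortest-cost path #3: 0→3→4 push 12 @ unit cost 12 (adds 144)
shortest-cost path #4: 0→3→1→8→5→4 push 2 @ unit cost 12 (adds 24)
shortest-cost path #5: 0→9→8→5→4 push 2 @ unit cost 18 (adds 36)
shortest-cost path #6: 0→9→8→7→2→6→4 push 10 @ unit cost 21 (adds 210)
total cost = 597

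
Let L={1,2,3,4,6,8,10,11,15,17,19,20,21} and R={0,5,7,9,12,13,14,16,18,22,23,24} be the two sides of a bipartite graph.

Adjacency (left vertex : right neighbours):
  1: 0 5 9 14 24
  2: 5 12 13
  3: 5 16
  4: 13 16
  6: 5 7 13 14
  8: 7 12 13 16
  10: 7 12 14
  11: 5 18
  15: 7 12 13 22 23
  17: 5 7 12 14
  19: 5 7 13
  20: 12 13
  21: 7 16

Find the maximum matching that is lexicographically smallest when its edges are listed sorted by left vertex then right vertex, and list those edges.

|M| = 9 (so the lex-smallest maximum matching has 9 edges)
process left vertices in ascending order; for each, take the smallest-labelled available neighbour that still permits 9 edges overall, or leave it unmatched if none does
lex-smallest matching: {1-0, 2-5, 3-16, 4-13, 6-7, 8-12, 10-14, 11-18, 15-22}

Lex-smallest maximum matching: {(1,0), (2,5), (3,16), (4,13), (6,7), (8,12), (10,14), (11,18), (15,22)}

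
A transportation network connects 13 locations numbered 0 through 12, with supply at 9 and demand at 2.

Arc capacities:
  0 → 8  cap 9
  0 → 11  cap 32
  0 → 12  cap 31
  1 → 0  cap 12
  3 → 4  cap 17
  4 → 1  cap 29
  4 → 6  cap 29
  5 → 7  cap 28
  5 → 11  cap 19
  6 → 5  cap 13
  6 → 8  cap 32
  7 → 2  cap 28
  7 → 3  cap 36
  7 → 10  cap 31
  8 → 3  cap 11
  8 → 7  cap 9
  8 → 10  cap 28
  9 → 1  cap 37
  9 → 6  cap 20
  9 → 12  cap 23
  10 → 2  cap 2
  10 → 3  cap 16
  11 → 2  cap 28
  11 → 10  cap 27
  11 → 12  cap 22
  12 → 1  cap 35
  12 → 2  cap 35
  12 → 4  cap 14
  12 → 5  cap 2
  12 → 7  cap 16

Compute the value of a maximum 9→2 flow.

augment #1: 9→12→2 bottleneck 23, total now 23
augment #2: 9→1→0→11→2 bottleneck 12, total now 35
augment #3: 9→6→5→7→2 bottleneck 13, total now 48
augment #4: 9→6→8→7→2 bottleneck 7, total now 55

Maximum flow value: 55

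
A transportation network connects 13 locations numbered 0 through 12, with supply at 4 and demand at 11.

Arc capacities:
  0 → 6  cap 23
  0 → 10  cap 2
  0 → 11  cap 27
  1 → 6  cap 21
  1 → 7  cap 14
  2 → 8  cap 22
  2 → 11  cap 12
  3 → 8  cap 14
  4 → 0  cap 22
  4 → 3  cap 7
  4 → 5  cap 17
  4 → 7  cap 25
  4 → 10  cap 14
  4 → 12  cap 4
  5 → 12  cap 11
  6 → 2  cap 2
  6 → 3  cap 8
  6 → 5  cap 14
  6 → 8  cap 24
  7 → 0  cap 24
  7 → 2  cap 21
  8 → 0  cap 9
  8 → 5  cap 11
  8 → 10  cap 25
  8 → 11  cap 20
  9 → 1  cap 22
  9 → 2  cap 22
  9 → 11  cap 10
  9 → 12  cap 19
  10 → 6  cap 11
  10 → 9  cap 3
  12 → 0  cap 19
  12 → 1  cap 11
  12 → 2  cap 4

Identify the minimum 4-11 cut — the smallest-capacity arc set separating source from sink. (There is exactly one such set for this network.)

Min-cut arcs: {(0,11), (2,11), (8,11), (10,9)} (total capacity 62)

augment #1: 4→0→11 push 22
augment #2: 4→3→8→11 push 7
augment #3: 4→7→0→11 push 5
augment #4: 4→7→2→11 push 12
augment #5: 4→10→9→11 push 3
augment #6: 4→7→2→8→11 push 8
augment #7: 4→10→6→8→11 push 5
max flow = 62; residual-reachable set from 4 gives S-side
cut edges (S→T): {(0,11), (2,11), (8,11), (10,9)} total cap 62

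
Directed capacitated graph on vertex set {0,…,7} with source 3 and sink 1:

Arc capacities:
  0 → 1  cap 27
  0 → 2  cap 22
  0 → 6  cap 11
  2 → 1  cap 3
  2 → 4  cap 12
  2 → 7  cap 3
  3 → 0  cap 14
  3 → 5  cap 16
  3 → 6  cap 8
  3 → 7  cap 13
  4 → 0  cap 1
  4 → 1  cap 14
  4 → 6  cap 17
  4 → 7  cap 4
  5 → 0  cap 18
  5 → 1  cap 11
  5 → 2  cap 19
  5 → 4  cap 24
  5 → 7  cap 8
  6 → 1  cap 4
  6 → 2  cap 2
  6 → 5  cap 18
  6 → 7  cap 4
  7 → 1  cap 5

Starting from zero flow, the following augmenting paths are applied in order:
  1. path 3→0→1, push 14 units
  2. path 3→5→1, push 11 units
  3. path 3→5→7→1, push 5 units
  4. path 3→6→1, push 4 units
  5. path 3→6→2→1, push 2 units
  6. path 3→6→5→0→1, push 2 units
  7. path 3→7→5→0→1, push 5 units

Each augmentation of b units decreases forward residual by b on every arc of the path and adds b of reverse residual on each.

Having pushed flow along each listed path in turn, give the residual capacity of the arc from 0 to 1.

after path 1 (3→0→1, push 14): res(0,1)=13
after path 2 (3→5→1, push 11): res(0,1)=13
after path 3 (3→5→7→1, push 5): res(0,1)=13
after path 4 (3→6→1, push 4): res(0,1)=13
after path 5 (3→6→2→1, push 2): res(0,1)=13
after path 6 (3→6→5→0→1, push 2): res(0,1)=11
after path 7 (3→7→5→0→1, push 5): res(0,1)=6

Residual capacity of (0,1): 6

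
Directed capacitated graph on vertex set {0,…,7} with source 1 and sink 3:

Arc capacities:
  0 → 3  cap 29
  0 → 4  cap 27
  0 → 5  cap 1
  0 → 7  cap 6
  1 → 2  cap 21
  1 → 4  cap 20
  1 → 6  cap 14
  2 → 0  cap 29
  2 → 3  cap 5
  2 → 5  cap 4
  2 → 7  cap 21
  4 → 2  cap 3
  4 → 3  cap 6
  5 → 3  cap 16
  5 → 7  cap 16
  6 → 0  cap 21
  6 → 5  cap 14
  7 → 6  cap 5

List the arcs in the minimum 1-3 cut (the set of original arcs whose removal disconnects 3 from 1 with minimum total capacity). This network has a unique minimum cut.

augment #1: 1→2→3 push 5
augment #2: 1→4→3 push 6
augment #3: 1→2→0→3 push 16
augment #4: 1→6→0→3 push 13
augment #5: 1→6→5→3 push 1
augment #6: 1→4→2→5→3 push 3
max flow = 44; residual-reachable set from 1 gives S-side
cut edges (S→T): {(1,2), (1,6), (4,2), (4,3)} total cap 44

Min-cut arcs: {(1,2), (1,6), (4,2), (4,3)} (total capacity 44)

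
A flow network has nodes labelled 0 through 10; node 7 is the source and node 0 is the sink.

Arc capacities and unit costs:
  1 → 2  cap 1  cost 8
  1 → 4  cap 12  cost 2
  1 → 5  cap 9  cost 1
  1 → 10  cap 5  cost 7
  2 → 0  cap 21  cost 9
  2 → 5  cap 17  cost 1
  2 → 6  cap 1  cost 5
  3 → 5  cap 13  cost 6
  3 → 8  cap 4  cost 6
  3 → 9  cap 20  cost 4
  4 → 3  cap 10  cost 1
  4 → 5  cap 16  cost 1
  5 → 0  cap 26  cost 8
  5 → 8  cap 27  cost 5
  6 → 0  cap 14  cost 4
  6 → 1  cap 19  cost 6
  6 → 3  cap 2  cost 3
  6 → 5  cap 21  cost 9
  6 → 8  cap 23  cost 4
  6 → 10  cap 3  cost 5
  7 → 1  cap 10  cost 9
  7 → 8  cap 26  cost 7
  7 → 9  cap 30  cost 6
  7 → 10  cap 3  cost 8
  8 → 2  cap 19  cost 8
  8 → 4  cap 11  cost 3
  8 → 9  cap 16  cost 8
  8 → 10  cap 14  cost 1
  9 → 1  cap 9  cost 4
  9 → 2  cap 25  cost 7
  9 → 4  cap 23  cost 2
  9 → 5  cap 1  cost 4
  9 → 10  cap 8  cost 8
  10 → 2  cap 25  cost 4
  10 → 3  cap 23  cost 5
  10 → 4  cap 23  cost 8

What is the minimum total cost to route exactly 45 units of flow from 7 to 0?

Minimum cost for 45 units: 853

shortest-cost path #1: 7→9→4→5→0 push 16 @ unit cost 17 (adds 272)
shortest-cost path #2: 7→9→5→0 push 1 @ unit cost 18 (adds 18)
shortest-cost path #3: 7→1→5→0 push 9 @ unit cost 18 (adds 162)
shortest-cost path #4: 7→10→2→0 push 3 @ unit cost 21 (adds 63)
shortest-cost path #5: 7→8→10→2→0 push 14 @ unit cost 21 (adds 294)
shortest-cost path #6: 7→9→2→0 push 2 @ unit cost 22 (adds 44)
total cost = 853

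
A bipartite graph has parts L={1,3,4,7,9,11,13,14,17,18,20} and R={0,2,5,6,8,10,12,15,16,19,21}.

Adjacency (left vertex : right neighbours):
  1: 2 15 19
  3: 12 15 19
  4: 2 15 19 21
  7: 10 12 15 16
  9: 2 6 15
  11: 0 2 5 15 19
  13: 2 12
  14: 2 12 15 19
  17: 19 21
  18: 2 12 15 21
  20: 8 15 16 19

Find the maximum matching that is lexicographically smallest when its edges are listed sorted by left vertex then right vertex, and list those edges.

|M| = 9 (so the lex-smallest maximum matching has 9 edges)
process left vertices in ascending order; for each, take the smallest-labelled available neighbour that still permits 9 edges overall, or leave it unmatched if none does
lex-smallest matching: {1-2, 3-12, 4-15, 7-10, 9-6, 11-0, 14-19, 17-21, 20-8}

Lex-smallest maximum matching: {(1,2), (3,12), (4,15), (7,10), (9,6), (11,0), (14,19), (17,21), (20,8)}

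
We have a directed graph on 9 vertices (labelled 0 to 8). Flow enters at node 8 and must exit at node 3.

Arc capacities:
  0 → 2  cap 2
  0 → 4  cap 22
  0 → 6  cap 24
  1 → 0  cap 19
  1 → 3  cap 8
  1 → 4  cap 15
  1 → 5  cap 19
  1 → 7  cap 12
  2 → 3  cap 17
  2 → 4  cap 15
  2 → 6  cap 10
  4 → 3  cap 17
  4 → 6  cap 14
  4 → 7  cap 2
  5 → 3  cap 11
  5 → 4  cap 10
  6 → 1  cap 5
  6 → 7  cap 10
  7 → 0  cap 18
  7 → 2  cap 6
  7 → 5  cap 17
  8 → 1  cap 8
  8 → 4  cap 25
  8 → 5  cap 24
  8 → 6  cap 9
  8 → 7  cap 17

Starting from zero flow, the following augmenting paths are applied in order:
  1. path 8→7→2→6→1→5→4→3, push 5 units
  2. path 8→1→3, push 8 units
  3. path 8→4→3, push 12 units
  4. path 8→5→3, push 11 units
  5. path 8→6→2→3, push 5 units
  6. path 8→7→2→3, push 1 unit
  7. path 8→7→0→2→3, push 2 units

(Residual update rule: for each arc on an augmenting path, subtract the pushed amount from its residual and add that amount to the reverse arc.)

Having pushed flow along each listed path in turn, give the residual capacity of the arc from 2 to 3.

Residual capacity of (2,3): 9

after path 1 (8→7→2→6→1→5→4→3, push 5): res(2,3)=17
after path 2 (8→1→3, push 8): res(2,3)=17
after path 3 (8→4→3, push 12): res(2,3)=17
after path 4 (8→5→3, push 11): res(2,3)=17
after path 5 (8→6→2→3, push 5): res(2,3)=12
after path 6 (8→7→2→3, push 1): res(2,3)=11
after path 7 (8→7→0→2→3, push 2): res(2,3)=9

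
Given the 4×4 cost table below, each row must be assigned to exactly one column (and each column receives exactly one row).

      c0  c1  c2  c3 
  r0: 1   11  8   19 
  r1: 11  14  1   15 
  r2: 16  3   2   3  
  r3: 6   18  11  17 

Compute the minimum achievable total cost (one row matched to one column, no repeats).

optimal assignment: row0→col1 (cost 11), row1→col2 (cost 1), row2→col3 (cost 3), row3→col0 (cost 6)
total = 11 + 1 + 3 + 6 = 21

Minimum assignment cost: 21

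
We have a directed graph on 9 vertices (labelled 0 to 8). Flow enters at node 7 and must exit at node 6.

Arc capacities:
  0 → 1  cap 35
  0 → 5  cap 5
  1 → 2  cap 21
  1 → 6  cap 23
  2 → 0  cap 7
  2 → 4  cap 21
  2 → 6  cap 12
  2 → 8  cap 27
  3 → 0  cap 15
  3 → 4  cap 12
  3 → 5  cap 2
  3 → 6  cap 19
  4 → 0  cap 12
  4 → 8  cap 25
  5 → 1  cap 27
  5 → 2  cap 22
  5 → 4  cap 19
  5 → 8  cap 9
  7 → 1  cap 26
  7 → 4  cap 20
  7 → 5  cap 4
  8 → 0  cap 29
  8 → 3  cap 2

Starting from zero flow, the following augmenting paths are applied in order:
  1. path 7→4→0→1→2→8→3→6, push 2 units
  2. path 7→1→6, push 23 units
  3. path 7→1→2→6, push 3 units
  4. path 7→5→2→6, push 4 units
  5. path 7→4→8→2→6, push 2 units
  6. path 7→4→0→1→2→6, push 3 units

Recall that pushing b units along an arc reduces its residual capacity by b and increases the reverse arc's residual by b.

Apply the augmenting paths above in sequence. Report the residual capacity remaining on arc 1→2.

after path 1 (7→4→0→1→2→8→3→6, push 2): res(1,2)=19
after path 2 (7→1→6, push 23): res(1,2)=19
after path 3 (7→1→2→6, push 3): res(1,2)=16
after path 4 (7→5→2→6, push 4): res(1,2)=16
after path 5 (7→4→8→2→6, push 2): res(1,2)=16
after path 6 (7→4→0→1→2→6, push 3): res(1,2)=13

Residual capacity of (1,2): 13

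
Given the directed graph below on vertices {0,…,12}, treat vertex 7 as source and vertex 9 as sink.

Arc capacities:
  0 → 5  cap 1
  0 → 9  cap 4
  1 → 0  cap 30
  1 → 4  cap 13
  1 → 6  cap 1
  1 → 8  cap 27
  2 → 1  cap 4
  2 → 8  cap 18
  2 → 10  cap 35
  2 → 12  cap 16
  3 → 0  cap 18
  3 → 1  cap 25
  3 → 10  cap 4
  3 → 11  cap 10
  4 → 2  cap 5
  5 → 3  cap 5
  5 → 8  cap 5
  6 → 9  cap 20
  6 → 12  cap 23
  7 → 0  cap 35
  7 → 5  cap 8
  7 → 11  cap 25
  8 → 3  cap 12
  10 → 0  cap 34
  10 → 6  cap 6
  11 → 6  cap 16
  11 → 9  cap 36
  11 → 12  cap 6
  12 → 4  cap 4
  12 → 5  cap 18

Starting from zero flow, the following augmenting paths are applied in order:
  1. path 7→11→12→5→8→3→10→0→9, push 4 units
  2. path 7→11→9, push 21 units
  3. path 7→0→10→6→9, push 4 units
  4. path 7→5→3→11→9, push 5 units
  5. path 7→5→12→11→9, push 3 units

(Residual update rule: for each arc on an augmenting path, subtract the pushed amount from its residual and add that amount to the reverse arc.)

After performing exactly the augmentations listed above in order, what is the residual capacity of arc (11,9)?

after path 1 (7→11→12→5→8→3→10→0→9, push 4): res(11,9)=36
after path 2 (7→11→9, push 21): res(11,9)=15
after path 3 (7→0→10→6→9, push 4): res(11,9)=15
after path 4 (7→5→3→11→9, push 5): res(11,9)=10
after path 5 (7→5→12→11→9, push 3): res(11,9)=7

Residual capacity of (11,9): 7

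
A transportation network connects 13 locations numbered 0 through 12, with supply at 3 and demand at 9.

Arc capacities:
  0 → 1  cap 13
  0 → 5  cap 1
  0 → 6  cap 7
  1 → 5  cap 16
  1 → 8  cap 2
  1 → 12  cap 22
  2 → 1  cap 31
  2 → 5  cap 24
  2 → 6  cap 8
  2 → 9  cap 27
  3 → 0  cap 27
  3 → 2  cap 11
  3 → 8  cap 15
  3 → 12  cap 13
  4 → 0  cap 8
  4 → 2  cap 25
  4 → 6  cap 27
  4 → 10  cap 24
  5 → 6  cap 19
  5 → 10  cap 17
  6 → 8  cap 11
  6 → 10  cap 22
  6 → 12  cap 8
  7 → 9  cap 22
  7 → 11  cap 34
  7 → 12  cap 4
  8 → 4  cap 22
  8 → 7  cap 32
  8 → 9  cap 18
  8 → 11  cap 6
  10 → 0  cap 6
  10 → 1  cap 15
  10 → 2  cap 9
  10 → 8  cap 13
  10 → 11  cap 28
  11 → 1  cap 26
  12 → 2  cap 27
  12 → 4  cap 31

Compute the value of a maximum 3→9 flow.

Maximum flow value: 60

augment #1: 3→2→9 bottleneck 11, total now 11
augment #2: 3→8→9 bottleneck 15, total now 26
augment #3: 3→12→2→9 bottleneck 13, total now 39
augment #4: 3→0→1→8→9 bottleneck 2, total now 41
augment #5: 3→0→6→8→9 bottleneck 1, total now 42
augment #6: 3→0→1→12→2→9 bottleneck 3, total now 45
augment #7: 3→0→6→8→7→9 bottleneck 6, total now 51
augment #8: 3→0→5→6→8→7→9 bottleneck 1, total now 52
augment #9: 3→0→1→5→6→8→7→9 bottleneck 3, total now 55
augment #10: 3→0→1→5→10→8→7→9 bottleneck 5, total now 60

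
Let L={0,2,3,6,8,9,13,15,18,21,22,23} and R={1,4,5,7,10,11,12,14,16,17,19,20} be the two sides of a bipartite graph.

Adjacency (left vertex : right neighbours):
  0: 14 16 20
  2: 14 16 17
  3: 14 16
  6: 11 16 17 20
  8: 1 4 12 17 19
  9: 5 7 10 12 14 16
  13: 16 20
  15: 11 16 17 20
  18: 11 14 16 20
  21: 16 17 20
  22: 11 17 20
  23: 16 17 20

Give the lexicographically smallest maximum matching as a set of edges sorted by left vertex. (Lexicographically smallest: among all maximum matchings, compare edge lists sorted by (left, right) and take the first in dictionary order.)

Lex-smallest maximum matching: {(0,14), (2,16), (6,11), (8,1), (9,5), (13,20), (15,17)}

|M| = 7 (so the lex-smallest maximum matching has 7 edges)
process left vertices in ascending order; for each, take the smallest-labelled available neighbour that still permits 7 edges overall, or leave it unmatched if none does
lex-smallest matching: {0-14, 2-16, 6-11, 8-1, 9-5, 13-20, 15-17}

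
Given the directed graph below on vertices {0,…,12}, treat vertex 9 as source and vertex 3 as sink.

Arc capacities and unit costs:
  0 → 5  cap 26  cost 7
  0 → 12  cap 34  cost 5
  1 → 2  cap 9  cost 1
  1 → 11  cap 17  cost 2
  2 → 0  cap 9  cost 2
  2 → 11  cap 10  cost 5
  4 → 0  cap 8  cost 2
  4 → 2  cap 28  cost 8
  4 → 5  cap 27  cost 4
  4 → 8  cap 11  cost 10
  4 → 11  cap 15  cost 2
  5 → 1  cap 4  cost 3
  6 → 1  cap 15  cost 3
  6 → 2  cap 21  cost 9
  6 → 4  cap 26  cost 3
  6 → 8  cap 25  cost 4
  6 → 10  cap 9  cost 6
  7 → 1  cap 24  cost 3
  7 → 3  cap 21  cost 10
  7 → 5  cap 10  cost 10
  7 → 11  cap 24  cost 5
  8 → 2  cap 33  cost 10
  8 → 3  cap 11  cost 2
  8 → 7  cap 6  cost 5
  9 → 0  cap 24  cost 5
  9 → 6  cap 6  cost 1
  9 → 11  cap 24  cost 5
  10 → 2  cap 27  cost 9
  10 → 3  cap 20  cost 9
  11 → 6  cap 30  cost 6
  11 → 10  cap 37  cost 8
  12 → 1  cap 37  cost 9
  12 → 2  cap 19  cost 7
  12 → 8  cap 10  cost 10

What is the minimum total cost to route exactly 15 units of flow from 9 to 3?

shortest-cost path #1: 9→6→8→3 push 6 @ unit cost 7 (adds 42)
shortest-cost path #2: 9→11→6→8→3 push 5 @ unit cost 17 (adds 85)
shortest-cost path #3: 9→11→10→3 push 4 @ unit cost 22 (adds 88)
total cost = 215

Minimum cost for 15 units: 215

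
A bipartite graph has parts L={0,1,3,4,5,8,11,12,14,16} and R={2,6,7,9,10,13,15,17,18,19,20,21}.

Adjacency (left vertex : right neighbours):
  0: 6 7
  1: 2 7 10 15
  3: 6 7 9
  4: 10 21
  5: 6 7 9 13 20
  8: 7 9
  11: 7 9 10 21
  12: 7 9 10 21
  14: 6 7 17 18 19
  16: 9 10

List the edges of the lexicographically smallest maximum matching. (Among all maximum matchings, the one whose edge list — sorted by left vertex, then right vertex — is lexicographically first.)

Lex-smallest maximum matching: {(0,6), (1,2), (3,7), (4,10), (5,13), (8,9), (11,21), (14,17)}

|M| = 8 (so the lex-smallest maximum matching has 8 edges)
process left vertices in ascending order; for each, take the smallest-labelled available neighbour that still permits 8 edges overall, or leave it unmatched if none does
lex-smallest matching: {0-6, 1-2, 3-7, 4-10, 5-13, 8-9, 11-21, 14-17}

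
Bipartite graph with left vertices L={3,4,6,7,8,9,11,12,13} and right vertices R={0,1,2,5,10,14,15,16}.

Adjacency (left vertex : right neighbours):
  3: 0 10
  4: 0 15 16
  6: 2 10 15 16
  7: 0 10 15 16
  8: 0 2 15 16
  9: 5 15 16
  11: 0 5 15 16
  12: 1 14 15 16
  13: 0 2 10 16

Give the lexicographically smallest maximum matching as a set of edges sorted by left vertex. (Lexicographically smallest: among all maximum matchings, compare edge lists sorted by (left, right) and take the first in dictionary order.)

Lex-smallest maximum matching: {(3,0), (4,15), (6,2), (7,10), (8,16), (9,5), (12,1)}

|M| = 7 (so the lex-smallest maximum matching has 7 edges)
process left vertices in ascending order; for each, take the smallest-labelled available neighbour that still permits 7 edges overall, or leave it unmatched if none does
lex-smallest matching: {3-0, 4-15, 6-2, 7-10, 8-16, 9-5, 12-1}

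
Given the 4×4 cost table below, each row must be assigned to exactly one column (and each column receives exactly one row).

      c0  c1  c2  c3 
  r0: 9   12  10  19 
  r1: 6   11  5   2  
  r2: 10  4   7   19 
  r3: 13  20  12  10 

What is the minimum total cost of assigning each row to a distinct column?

optimal assignment: row0→col0 (cost 9), row1→col3 (cost 2), row2→col1 (cost 4), row3→col2 (cost 12)
total = 9 + 2 + 4 + 12 = 27

Minimum assignment cost: 27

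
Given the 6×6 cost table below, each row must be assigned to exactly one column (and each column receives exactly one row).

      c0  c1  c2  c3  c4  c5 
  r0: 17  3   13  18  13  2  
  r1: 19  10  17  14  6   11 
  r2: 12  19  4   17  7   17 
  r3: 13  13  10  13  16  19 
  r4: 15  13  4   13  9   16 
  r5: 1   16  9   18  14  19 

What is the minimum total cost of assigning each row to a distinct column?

Minimum assignment cost: 37

optimal assignment: row0→col5 (cost 2), row1→col1 (cost 10), row2→col4 (cost 7), row3→col3 (cost 13), row4→col2 (cost 4), row5→col0 (cost 1)
total = 2 + 10 + 7 + 13 + 4 + 1 = 37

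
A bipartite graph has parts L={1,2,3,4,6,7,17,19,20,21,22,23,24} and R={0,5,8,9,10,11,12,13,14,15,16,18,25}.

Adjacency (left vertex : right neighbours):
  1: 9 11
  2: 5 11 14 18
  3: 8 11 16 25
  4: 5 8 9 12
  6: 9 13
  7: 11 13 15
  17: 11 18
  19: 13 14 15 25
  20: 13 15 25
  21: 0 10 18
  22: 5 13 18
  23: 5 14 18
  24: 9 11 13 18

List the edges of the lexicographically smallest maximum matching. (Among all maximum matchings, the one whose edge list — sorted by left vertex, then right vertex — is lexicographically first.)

|M| = 11 (so the lex-smallest maximum matching has 11 edges)
process left vertices in ascending order; for each, take the smallest-labelled available neighbour that still permits 11 edges overall, or leave it unmatched if none does
lex-smallest matching: {1-9, 2-5, 3-8, 4-12, 6-13, 7-11, 17-18, 19-15, 20-25, 21-0, 23-14}

Lex-smallest maximum matching: {(1,9), (2,5), (3,8), (4,12), (6,13), (7,11), (17,18), (19,15), (20,25), (21,0), (23,14)}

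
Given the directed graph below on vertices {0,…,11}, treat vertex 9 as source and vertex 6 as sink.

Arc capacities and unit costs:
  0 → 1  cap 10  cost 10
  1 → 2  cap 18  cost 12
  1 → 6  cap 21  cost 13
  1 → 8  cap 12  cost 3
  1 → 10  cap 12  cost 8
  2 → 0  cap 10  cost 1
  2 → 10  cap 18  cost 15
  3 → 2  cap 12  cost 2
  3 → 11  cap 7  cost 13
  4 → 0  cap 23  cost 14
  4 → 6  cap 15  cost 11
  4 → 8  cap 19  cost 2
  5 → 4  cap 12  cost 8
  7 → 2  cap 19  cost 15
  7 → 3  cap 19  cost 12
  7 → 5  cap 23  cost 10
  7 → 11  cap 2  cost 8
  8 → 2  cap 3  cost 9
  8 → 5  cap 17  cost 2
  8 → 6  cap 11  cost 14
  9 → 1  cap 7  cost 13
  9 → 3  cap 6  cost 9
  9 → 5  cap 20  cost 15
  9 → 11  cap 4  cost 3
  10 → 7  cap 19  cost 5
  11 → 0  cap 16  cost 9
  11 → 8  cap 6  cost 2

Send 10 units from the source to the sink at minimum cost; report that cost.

shortest-cost path #1: 9→11→8→6 push 4 @ unit cost 19 (adds 76)
shortest-cost path #2: 9→1→6 push 6 @ unit cost 26 (adds 156)
total cost = 232

Minimum cost for 10 units: 232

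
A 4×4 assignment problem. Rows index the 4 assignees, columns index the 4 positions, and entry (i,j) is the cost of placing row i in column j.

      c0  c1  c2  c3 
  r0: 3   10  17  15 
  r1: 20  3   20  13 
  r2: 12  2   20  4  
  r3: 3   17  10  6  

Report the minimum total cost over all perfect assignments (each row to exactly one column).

Minimum assignment cost: 20

optimal assignment: row0→col0 (cost 3), row1→col1 (cost 3), row2→col3 (cost 4), row3→col2 (cost 10)
total = 3 + 3 + 4 + 10 = 20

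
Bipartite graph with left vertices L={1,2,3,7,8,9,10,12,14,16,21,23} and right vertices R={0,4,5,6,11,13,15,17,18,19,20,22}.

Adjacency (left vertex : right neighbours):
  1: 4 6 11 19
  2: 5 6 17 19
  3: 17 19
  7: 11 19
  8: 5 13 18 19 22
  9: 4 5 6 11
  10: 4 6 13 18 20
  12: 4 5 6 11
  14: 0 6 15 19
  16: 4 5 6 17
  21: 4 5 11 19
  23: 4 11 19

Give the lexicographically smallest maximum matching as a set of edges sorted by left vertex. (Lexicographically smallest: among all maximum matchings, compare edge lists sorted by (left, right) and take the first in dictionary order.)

|M| = 9 (so the lex-smallest maximum matching has 9 edges)
process left vertices in ascending order; for each, take the smallest-labelled available neighbour that still permits 9 edges overall, or leave it unmatched if none does
lex-smallest matching: {1-4, 2-5, 3-17, 7-11, 8-13, 9-6, 10-18, 14-0, 21-19}

Lex-smallest maximum matching: {(1,4), (2,5), (3,17), (7,11), (8,13), (9,6), (10,18), (14,0), (21,19)}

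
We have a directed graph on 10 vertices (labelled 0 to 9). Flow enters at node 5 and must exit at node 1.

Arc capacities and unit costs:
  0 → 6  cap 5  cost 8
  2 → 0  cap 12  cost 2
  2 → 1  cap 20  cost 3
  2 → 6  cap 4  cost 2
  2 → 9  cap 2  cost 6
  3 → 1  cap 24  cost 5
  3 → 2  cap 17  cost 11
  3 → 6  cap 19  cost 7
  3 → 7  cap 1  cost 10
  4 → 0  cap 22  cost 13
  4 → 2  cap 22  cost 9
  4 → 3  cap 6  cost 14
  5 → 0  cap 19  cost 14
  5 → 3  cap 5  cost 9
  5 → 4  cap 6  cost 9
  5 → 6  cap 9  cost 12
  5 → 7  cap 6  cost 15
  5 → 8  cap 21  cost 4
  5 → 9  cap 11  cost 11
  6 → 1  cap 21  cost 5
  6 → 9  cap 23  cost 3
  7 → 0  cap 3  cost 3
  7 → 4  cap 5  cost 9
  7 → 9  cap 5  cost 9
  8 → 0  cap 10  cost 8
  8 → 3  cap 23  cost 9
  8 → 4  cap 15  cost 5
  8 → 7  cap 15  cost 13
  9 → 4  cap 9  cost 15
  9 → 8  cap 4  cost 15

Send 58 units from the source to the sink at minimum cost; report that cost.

shortest-cost path #1: 5→3→1 push 5 @ unit cost 14 (adds 70)
shortest-cost path #2: 5→6→1 push 9 @ unit cost 17 (adds 153)
shortest-cost path #3: 5→8→3→1 push 19 @ unit cost 18 (adds 342)
shortest-cost path #4: 5→4→2→1 push 6 @ unit cost 21 (adds 126)
shortest-cost path #5: 5→8→4→2→1 push 2 @ unit cost 21 (adds 42)
shortest-cost path #6: 5→0→6→1 push 5 @ unit cost 27 (adds 135)
shortest-cost path #7: 5→7→4→2→1 push 5 @ unit cost 36 (adds 180)
shortest-cost path #8: 5→9→4→2→1 push 7 @ unit cost 38 (adds 266)
total cost = 1314

Minimum cost for 58 units: 1314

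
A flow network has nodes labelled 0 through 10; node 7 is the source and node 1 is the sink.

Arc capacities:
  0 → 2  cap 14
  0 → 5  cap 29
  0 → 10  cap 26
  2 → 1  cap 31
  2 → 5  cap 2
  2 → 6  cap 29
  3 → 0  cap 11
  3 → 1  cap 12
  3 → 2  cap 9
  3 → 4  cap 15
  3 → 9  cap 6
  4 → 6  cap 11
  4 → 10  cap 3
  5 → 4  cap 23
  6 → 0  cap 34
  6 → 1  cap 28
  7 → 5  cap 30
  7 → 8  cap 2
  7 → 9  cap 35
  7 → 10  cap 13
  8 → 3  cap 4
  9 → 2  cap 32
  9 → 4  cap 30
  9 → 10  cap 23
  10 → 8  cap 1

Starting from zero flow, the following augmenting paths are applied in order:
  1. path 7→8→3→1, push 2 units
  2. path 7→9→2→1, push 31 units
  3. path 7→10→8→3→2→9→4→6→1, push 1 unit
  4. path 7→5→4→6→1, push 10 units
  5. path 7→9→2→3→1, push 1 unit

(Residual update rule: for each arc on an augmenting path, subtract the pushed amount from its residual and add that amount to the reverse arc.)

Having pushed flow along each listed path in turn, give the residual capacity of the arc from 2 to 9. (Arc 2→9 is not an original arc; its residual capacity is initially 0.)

after path 1 (7→8→3→1, push 2): res(2,9)=0
after path 2 (7→9→2→1, push 31): res(2,9)=31
after path 3 (7→10→8→3→2→9→4→6→1, push 1): res(2,9)=30
after path 4 (7→5→4→6→1, push 10): res(2,9)=30
after path 5 (7→9→2→3→1, push 1): res(2,9)=31

Residual capacity of (2,9): 31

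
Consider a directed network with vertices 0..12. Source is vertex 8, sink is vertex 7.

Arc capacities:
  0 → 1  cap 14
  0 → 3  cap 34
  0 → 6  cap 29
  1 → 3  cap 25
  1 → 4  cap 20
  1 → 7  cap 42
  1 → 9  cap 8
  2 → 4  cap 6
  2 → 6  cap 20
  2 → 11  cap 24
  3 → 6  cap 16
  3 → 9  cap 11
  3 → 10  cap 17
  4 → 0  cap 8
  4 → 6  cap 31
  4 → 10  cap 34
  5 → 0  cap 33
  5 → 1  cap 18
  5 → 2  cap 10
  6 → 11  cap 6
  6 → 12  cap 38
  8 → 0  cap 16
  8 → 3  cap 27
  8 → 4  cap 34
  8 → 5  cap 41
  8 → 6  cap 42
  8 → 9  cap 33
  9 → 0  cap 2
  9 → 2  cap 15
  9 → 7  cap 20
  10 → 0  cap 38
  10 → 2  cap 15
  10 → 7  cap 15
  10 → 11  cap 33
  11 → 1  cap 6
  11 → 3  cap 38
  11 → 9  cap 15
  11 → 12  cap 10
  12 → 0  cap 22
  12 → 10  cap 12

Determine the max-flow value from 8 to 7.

Maximum flow value: 73

augment #1: 8→9→7 bottleneck 20, total now 20
augment #2: 8→0→1→7 bottleneck 14, total now 34
augment #3: 8→3→10→7 bottleneck 15, total now 49
augment #4: 8→5→1→7 bottleneck 18, total now 67
augment #5: 8→6→11→1→7 bottleneck 6, total now 73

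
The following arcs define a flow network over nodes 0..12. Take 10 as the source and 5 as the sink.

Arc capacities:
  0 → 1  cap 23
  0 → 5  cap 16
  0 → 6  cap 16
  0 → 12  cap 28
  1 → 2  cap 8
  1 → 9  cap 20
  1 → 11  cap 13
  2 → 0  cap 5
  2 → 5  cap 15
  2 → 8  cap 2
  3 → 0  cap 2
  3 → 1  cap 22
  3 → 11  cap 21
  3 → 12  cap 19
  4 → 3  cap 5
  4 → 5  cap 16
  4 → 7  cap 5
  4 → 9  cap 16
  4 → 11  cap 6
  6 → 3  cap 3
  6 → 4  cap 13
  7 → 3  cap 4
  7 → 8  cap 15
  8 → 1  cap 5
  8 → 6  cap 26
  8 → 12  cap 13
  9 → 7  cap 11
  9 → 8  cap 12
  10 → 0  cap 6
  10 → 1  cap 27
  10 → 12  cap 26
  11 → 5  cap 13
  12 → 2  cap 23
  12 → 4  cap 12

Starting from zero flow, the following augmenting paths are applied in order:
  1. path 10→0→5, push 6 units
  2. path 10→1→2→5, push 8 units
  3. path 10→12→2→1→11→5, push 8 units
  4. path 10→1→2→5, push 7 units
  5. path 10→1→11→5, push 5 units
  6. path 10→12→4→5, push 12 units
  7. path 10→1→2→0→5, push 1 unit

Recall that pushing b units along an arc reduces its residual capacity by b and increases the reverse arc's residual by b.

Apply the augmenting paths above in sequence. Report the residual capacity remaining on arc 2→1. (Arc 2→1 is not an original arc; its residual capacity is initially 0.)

after path 1 (10→0→5, push 6): res(2,1)=0
after path 2 (10→1→2→5, push 8): res(2,1)=8
after path 3 (10→12→2→1→11→5, push 8): res(2,1)=0
after path 4 (10→1→2→5, push 7): res(2,1)=7
after path 5 (10→1→11→5, push 5): res(2,1)=7
after path 6 (10→12→4→5, push 12): res(2,1)=7
after path 7 (10→1→2→0→5, push 1): res(2,1)=8

Residual capacity of (2,1): 8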